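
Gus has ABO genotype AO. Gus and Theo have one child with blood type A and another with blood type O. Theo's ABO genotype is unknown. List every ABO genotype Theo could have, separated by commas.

AO, BO, OO

For each candidate genotype of Theo, check whether crossing it with AO can produce every observed child phenotype.
  AA → possible child types {A} ✗
  AB → possible child types {A, B, AB} ✗
  AO → possible child types {O, A} ✓
  BB → possible child types {B, AB} ✗
  BO → possible child types {O, A, B, AB} ✓
  OO → possible child types {O, A} ✓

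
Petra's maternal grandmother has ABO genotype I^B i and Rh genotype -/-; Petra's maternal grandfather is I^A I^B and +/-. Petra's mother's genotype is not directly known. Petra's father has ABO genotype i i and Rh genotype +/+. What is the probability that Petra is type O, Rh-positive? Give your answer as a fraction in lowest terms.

Petra's mother's ABO genotype from I^B i × I^A I^B: 1/4 I^A I^B, 1/4 I^A i, 1/4 I^B I^B, 1/4 I^B i.
Crossing each possibility with the father i i and summing P(type O): 1/4·0 + 1/4·1/2 + 1/4·0 + 1/4·1/2 = 1/4.
Similarly for Rh via the mother's Rh distribution: P(Rh+) = 1.
Independent loci: 1/4 × 1 = 1/4.

1/4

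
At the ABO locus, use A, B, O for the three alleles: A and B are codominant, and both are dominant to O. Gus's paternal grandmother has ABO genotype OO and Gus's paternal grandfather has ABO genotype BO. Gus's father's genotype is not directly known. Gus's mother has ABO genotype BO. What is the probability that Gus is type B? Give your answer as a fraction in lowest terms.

5/8

Gus's father's ABO genotype from OO × BO: 1/2 BO, 1/2 OO.
Crossing each possibility with the mother BO and summing P(type B): 1/2·3/4 + 1/2·1/2 = 5/8.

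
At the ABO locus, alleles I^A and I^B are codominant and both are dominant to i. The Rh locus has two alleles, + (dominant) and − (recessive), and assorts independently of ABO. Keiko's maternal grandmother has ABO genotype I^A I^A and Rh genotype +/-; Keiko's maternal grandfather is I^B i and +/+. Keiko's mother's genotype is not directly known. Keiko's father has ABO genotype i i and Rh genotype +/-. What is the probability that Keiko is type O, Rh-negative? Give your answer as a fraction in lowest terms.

Keiko's mother's ABO genotype from I^A I^A × I^B i: 1/2 I^A I^B, 1/2 I^A i.
Crossing each possibility with the father i i and summing P(type O): 1/2·0 + 1/2·1/2 = 1/4.
Similarly for Rh via the mother's Rh distribution: P(Rh-) = 1/8.
Independent loci: 1/4 × 1/8 = 1/32.

1/32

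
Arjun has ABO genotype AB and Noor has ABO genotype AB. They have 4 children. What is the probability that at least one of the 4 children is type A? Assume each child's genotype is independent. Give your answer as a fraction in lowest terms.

ABO cross AB × AB → 1/4 A, 1/4 B, 1/2 AB.
So P(type A) = 1/4 per child.
P(none) = (3/4)^4 = 81/256; P(at least one) = 1 − 81/256 = 175/256.

175/256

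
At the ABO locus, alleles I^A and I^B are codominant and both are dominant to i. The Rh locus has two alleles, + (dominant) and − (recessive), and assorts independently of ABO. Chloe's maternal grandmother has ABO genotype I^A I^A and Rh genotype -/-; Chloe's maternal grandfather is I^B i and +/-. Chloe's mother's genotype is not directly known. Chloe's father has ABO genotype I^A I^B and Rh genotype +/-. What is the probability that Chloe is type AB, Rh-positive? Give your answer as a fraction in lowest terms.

Chloe's mother's ABO genotype from I^A I^A × I^B i: 1/2 I^A I^B, 1/2 I^A i.
Crossing each possibility with the father I^A I^B and summing P(type AB): 1/2·1/2 + 1/2·1/4 = 3/8.
Similarly for Rh via the mother's Rh distribution: P(Rh+) = 5/8.
Independent loci: 3/8 × 5/8 = 15/64.

15/64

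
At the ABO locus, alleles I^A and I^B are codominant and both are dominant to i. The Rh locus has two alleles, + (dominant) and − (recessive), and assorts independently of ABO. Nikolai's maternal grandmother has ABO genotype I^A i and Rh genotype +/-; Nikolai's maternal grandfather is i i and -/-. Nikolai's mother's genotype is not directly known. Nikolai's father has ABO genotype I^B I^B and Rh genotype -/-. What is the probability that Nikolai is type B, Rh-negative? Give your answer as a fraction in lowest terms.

Nikolai's mother's ABO genotype from I^A i × i i: 1/2 I^A i, 1/2 i i.
Crossing each possibility with the father I^B I^B and summing P(type B): 1/2·1/2 + 1/2·1 = 3/4.
Similarly for Rh via the mother's Rh distribution: P(Rh-) = 3/4.
Independent loci: 3/4 × 3/4 = 9/16.

9/16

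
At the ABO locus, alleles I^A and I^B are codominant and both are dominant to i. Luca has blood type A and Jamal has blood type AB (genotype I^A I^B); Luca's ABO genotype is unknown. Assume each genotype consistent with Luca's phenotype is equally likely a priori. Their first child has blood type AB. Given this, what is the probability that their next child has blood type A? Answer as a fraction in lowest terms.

Possible genotypes: Luca ∈ {I^A I^A, I^A i}; Jamal ∈ {I^A I^B}.
Weight each parental genotype pair by prior × P(type-AB child):
  I^A I^A × I^A I^B: posterior weight 2/3; P(next child type A) = 1/2.
  I^A i × I^A I^B: posterior weight 1/3; P(next child type A) = 1/2.
Weighted sum = 1/2.

1/2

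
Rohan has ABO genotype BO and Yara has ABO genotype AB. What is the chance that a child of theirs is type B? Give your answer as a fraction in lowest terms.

1/2

ABO cross BO × AB → offspring phenotypes: 1/4 A, 1/2 B, 1/4 AB.
So P(type B) = 1/2.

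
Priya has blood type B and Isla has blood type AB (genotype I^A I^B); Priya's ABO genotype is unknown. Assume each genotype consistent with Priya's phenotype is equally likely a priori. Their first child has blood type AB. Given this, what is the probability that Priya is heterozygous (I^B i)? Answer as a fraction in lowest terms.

1/3

Possible genotypes: Priya ∈ {I^B I^B, I^B i}; Isla ∈ {I^A I^B}.
Weight each parental genotype pair by prior × P(type-AB child):
  I^B I^B × I^A I^B: posterior weight 2/3.
  I^B i × I^A I^B: posterior weight 1/3.
Sum the posterior weight over pairs where Priya is I^B i: 1/3.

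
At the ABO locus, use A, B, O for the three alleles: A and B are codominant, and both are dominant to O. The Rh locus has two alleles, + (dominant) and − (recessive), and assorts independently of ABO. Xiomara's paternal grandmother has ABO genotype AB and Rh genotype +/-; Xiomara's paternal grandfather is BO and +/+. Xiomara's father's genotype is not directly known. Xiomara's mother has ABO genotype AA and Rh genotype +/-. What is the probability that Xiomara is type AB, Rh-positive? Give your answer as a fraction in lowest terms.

7/16

Xiomara's father's ABO genotype from AB × BO: 1/4 AB, 1/4 AO, 1/4 BB, 1/4 BO.
Crossing each possibility with the mother AA and summing P(type AB): 1/4·1/2 + 1/4·0 + 1/4·1 + 1/4·1/2 = 1/2.
Similarly for Rh via the father's Rh distribution: P(Rh+) = 7/8.
Independent loci: 1/2 × 7/8 = 7/16.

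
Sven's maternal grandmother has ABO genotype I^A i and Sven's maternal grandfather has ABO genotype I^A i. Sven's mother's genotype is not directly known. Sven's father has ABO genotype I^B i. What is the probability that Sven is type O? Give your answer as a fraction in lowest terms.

Sven's mother's ABO genotype from I^A i × I^A i: 1/4 I^A I^A, 1/2 I^A i, 1/4 i i.
Crossing each possibility with the father I^B i and summing P(type O): 1/4·0 + 1/2·1/4 + 1/4·1/2 = 1/4.

1/4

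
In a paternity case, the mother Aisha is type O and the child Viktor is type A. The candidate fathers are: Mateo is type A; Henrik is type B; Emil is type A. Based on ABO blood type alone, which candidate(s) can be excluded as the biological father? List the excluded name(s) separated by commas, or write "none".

Henrik

A candidate is excluded only if no genotype consistent with his phenotype could produce a type A child with a type O mother.
Henrik (type B): no genotype consistent with that phenotype can produce a type-A child with a type-O mother.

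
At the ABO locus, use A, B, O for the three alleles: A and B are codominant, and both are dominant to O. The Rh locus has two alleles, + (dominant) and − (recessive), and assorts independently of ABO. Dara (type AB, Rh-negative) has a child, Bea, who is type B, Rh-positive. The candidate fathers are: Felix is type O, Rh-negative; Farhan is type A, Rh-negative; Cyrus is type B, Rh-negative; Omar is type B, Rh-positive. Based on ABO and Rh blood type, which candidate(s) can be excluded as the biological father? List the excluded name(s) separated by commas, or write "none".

A candidate is excluded only if no genotype consistent with his phenotype could produce a type B, Rh-positive child with a type AB, Rh-negative mother.
Felix (type O, Rh-): no genotype consistent with that phenotype can produce a type-B Rh+ child with a type-AB mother.
Farhan (type A, Rh-): no genotype consistent with that phenotype can produce a type-B Rh+ child with a type-AB mother.
Cyrus (type B, Rh-): no genotype consistent with that phenotype can produce a type-B Rh+ child with a type-AB mother.

Felix, Farhan, Cyrus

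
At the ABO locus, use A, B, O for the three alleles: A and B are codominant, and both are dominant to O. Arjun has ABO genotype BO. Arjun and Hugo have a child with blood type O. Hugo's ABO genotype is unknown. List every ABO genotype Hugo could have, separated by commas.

For each candidate genotype of Hugo, check whether crossing it with BO can produce every observed child phenotype.
  AA → possible child types {A, AB} ✗
  AB → possible child types {A, B, AB} ✗
  AO → possible child types {O, A, B, AB} ✓
  BB → possible child types {B} ✗
  BO → possible child types {O, B} ✓
  OO → possible child types {O, B} ✓

AO, BO, OO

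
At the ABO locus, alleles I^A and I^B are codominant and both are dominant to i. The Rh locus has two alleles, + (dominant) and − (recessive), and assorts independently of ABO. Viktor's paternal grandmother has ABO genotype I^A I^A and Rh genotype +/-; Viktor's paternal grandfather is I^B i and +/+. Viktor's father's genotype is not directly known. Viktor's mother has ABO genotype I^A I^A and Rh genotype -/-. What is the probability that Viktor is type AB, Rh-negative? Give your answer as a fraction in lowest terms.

1/16

Viktor's father's ABO genotype from I^A I^A × I^B i: 1/2 I^A I^B, 1/2 I^A i.
Crossing each possibility with the mother I^A I^A and summing P(type AB): 1/2·1/2 + 1/2·0 = 1/4.
Similarly for Rh via the father's Rh distribution: P(Rh-) = 1/4.
Independent loci: 1/4 × 1/4 = 1/16.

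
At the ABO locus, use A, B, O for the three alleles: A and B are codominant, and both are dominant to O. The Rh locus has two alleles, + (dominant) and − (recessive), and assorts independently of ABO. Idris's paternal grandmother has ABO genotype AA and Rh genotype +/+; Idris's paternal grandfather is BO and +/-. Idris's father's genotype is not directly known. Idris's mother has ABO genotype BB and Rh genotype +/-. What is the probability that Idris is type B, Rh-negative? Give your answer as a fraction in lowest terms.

Idris's father's ABO genotype from AA × BO: 1/2 AB, 1/2 AO.
Crossing each possibility with the mother BB and summing P(type B): 1/2·1/2 + 1/2·1/2 = 1/2.
Similarly for Rh via the father's Rh distribution: P(Rh-) = 1/8.
Independent loci: 1/2 × 1/8 = 1/16.

1/16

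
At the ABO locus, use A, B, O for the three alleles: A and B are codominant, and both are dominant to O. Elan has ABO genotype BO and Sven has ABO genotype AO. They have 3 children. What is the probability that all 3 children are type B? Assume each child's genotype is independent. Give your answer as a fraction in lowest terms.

ABO cross BO × AO → 1/4 O, 1/4 A, 1/4 B, 1/4 AB.
So P(type B) = 1/4 per child.
All 3 independent: (1/4)^3 = 1/64.

1/64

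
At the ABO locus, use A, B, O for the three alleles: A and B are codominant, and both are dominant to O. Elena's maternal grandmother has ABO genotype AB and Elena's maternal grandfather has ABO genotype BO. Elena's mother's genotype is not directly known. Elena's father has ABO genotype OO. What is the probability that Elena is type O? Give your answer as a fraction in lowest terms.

Elena's mother's ABO genotype from AB × BO: 1/4 AB, 1/4 AO, 1/4 BB, 1/4 BO.
Crossing each possibility with the father OO and summing P(type O): 1/4·0 + 1/4·1/2 + 1/4·0 + 1/4·1/2 = 1/4.

1/4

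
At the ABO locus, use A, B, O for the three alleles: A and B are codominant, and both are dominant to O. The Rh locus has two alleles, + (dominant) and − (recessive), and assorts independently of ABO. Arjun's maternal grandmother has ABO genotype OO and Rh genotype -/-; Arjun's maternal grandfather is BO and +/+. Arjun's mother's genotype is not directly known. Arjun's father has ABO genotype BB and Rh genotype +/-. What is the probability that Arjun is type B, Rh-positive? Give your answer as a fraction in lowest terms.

3/4

Arjun's mother's ABO genotype from OO × BO: 1/2 BO, 1/2 OO.
Crossing each possibility with the father BB and summing P(type B): 1/2·1 + 1/2·1 = 1.
Similarly for Rh via the mother's Rh distribution: P(Rh+) = 3/4.
Independent loci: 1 × 3/4 = 3/4.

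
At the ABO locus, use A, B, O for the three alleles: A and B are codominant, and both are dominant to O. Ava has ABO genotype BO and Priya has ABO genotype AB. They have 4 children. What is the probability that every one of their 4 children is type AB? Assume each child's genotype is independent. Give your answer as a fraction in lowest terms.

1/256

ABO cross BO × AB → 1/4 A, 1/2 B, 1/4 AB.
So P(type AB) = 1/4 per child.
All 4 independent: (1/4)^4 = 1/256.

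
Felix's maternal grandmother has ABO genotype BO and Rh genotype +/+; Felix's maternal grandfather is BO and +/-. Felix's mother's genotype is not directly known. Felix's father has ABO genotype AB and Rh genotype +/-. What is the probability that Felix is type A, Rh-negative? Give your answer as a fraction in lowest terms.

1/32

Felix's mother's ABO genotype from BO × BO: 1/4 BB, 1/2 BO, 1/4 OO.
Crossing each possibility with the father AB and summing P(type A): 1/4·0 + 1/2·1/4 + 1/4·1/2 = 1/4.
Similarly for Rh via the mother's Rh distribution: P(Rh-) = 1/8.
Independent loci: 1/4 × 1/8 = 1/32.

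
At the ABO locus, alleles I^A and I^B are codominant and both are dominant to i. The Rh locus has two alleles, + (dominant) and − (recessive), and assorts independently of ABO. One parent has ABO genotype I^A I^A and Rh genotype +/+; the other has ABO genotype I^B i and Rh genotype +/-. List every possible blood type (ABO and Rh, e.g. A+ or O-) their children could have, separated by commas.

Gametes from I^A I^A × I^B i give offspring ABO genotypes I^A I^B, I^A i, i.e. phenotypes A, AB.
Rh cross +/+ × +/- → phenotypes Rh+.
Combining independently: A+, AB+.

A+, AB+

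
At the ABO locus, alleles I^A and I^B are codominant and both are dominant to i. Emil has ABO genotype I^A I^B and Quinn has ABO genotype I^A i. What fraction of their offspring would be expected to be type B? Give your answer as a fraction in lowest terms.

ABO cross I^A I^B × I^A i → offspring phenotypes: 1/2 A, 1/4 B, 1/4 AB.
So P(type B) = 1/4.

1/4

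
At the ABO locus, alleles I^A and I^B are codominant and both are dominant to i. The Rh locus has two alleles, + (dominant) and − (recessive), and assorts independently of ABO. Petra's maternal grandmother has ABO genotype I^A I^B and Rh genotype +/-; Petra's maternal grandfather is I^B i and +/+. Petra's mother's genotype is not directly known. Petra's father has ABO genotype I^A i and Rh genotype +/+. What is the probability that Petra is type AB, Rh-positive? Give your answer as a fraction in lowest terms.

1/4

Petra's mother's ABO genotype from I^A I^B × I^B i: 1/4 I^A I^B, 1/4 I^A i, 1/4 I^B I^B, 1/4 I^B i.
Crossing each possibility with the father I^A i and summing P(type AB): 1/4·1/4 + 1/4·0 + 1/4·1/2 + 1/4·1/4 = 1/4.
Similarly for Rh via the mother's Rh distribution: P(Rh+) = 1.
Independent loci: 1/4 × 1 = 1/4.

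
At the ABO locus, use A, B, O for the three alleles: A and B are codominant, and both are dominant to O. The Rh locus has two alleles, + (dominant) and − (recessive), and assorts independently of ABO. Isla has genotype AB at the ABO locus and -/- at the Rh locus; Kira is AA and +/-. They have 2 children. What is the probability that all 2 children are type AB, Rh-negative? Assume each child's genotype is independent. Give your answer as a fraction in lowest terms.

1/16

ABO cross AB × AA → 1/2 A, 1/2 AB.
Rh cross -/- × +/- → 1/2 Rh+, 1/2 Rh-; so P(type AB, Rh-negative) = 1/2 × 1/2 = 1/4 per child.
All 2 independent: (1/4)^2 = 1/16.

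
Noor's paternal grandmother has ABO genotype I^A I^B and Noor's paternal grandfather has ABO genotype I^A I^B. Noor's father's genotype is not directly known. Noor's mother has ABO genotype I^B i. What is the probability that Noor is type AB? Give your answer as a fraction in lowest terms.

Noor's father's ABO genotype from I^A I^B × I^A I^B: 1/4 I^A I^A, 1/2 I^A I^B, 1/4 I^B I^B.
Crossing each possibility with the mother I^B i and summing P(type AB): 1/4·1/2 + 1/2·1/4 + 1/4·0 = 1/4.

1/4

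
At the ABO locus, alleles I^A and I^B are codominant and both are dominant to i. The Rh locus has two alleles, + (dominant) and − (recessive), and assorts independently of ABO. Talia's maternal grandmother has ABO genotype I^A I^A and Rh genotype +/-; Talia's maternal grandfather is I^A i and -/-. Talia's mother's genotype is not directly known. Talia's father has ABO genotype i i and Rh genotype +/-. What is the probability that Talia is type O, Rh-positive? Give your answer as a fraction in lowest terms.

5/32

Talia's mother's ABO genotype from I^A I^A × I^A i: 1/2 I^A I^A, 1/2 I^A i.
Crossing each possibility with the father i i and summing P(type O): 1/2·0 + 1/2·1/2 = 1/4.
Similarly for Rh via the mother's Rh distribution: P(Rh+) = 5/8.
Independent loci: 1/4 × 5/8 = 5/32.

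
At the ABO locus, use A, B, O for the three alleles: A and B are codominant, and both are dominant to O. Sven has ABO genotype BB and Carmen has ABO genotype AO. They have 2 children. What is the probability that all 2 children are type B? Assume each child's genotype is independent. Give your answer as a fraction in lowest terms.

ABO cross BB × AO → 1/2 B, 1/2 AB.
So P(type B) = 1/2 per child.
All 2 independent: (1/2)^2 = 1/4.

1/4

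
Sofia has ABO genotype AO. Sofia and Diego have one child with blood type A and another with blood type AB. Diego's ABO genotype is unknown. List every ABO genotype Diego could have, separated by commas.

AB, BO

For each candidate genotype of Diego, check whether crossing it with AO can produce every observed child phenotype.
  AA → possible child types {A} ✗
  AB → possible child types {A, B, AB} ✓
  AO → possible child types {O, A} ✗
  BB → possible child types {B, AB} ✗
  BO → possible child types {O, A, B, AB} ✓
  OO → possible child types {O, A} ✗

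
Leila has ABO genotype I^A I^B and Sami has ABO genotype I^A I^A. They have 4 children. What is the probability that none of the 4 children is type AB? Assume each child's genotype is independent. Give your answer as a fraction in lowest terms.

ABO cross I^A I^B × I^A I^A → 1/2 A, 1/2 AB.
So P(type AB) = 1/2 per child.
P(not type AB) = 1/2 for one child; (1/2)^4 = 1/16.

1/16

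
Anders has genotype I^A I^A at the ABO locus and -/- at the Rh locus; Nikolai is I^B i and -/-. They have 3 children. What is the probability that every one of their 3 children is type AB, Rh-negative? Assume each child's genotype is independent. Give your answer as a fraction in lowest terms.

1/8

ABO cross I^A I^A × I^B i → 1/2 A, 1/2 AB.
Rh cross -/- × -/- → 1 Rh-; so P(type AB, Rh-negative) = 1/2 × 1 = 1/2 per child.
All 3 independent: (1/2)^3 = 1/8.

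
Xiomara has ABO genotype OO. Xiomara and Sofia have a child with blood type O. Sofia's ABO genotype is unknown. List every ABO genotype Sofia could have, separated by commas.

AO, BO, OO

For each candidate genotype of Sofia, check whether crossing it with OO can produce every observed child phenotype.
  AA → possible child types {A} ✗
  AB → possible child types {A, B} ✗
  AO → possible child types {O, A} ✓
  BB → possible child types {B} ✗
  BO → possible child types {O, B} ✓
  OO → possible child types {O} ✓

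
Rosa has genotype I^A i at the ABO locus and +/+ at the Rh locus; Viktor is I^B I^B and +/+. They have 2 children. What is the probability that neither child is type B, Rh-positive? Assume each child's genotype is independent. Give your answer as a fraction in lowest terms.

1/4

ABO cross I^A i × I^B I^B → 1/2 B, 1/2 AB.
Rh cross +/+ × +/+ → 1 Rh+; so P(type B, Rh-positive) = 1/2 × 1 = 1/2 per child.
P(not type B, Rh-positive) = 1/2 for one child; (1/2)^2 = 1/4.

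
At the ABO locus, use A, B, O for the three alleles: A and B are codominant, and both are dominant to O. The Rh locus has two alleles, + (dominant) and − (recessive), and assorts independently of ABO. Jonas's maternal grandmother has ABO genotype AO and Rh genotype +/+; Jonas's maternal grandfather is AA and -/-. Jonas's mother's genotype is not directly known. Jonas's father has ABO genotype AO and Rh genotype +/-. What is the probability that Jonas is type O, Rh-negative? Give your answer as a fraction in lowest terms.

Jonas's mother's ABO genotype from AO × AA: 1/2 AA, 1/2 AO.
Crossing each possibility with the father AO and summing P(type O): 1/2·0 + 1/2·1/4 = 1/8.
Similarly for Rh via the mother's Rh distribution: P(Rh-) = 1/4.
Independent loci: 1/8 × 1/4 = 1/32.

1/32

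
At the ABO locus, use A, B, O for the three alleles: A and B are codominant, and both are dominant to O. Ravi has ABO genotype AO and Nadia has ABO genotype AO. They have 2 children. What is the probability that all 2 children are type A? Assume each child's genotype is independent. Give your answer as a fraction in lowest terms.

9/16

ABO cross AO × AO → 1/4 O, 3/4 A.
So P(type A) = 3/4 per child.
All 2 independent: (3/4)^2 = 9/16.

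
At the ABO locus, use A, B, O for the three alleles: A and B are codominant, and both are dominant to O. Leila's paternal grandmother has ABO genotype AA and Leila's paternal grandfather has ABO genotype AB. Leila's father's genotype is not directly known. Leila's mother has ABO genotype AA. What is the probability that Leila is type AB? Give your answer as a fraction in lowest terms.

1/4

Leila's father's ABO genotype from AA × AB: 1/2 AA, 1/2 AB.
Crossing each possibility with the mother AA and summing P(type AB): 1/2·0 + 1/2·1/2 = 1/4.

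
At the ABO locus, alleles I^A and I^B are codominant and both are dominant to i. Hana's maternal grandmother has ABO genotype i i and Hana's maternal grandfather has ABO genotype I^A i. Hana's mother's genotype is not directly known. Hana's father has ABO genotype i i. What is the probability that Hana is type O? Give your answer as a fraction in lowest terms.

Hana's mother's ABO genotype from i i × I^A i: 1/2 I^A i, 1/2 i i.
Crossing each possibility with the father i i and summing P(type O): 1/2·1/2 + 1/2·1 = 3/4.

3/4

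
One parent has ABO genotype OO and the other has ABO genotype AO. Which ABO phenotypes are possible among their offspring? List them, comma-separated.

Gametes from OO × AO give offspring ABO genotypes AO, OO, i.e. phenotypes O, A.

O, A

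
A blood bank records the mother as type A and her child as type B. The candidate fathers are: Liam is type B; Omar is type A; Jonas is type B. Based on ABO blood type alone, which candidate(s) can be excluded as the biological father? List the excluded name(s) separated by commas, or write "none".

A candidate is excluded only if no genotype consistent with his phenotype could produce a type B child with a type A mother.
Omar (type A): no genotype consistent with that phenotype can produce a type-B child with a type-A mother.

Omar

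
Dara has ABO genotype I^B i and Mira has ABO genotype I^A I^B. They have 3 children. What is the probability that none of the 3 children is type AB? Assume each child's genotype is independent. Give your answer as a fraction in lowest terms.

27/64

ABO cross I^B i × I^A I^B → 1/4 A, 1/2 B, 1/4 AB.
So P(type AB) = 1/4 per child.
P(not type AB) = 3/4 for one child; (3/4)^3 = 27/64.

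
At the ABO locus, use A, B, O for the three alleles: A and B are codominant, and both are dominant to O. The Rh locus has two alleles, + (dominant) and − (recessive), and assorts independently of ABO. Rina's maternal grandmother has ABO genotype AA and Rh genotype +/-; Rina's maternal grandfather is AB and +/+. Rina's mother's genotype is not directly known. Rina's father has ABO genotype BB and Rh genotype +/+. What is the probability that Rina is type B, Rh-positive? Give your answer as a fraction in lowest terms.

Rina's mother's ABO genotype from AA × AB: 1/2 AA, 1/2 AB.
Crossing each possibility with the father BB and summing P(type B): 1/2·0 + 1/2·1/2 = 1/4.
Similarly for Rh via the mother's Rh distribution: P(Rh+) = 1.
Independent loci: 1/4 × 1 = 1/4.

1/4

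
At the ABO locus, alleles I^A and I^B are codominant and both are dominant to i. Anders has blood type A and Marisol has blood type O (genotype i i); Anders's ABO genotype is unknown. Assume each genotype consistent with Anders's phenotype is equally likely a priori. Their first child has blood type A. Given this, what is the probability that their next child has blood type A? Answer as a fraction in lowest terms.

5/6

Possible genotypes: Anders ∈ {I^A I^A, I^A i}; Marisol ∈ {i i}.
Weight each parental genotype pair by prior × P(type-A child):
  I^A I^A × i i: posterior weight 2/3; P(next child type A) = 1.
  I^A i × i i: posterior weight 1/3; P(next child type A) = 1/2.
Weighted sum = 5/6.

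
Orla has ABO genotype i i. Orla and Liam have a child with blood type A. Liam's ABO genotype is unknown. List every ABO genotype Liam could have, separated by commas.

For each candidate genotype of Liam, check whether crossing it with i i can produce every observed child phenotype.
  I^A I^A → possible child types {A} ✓
  I^A I^B → possible child types {A, B} ✓
  I^A i → possible child types {O, A} ✓
  I^B I^B → possible child types {B} ✗
  I^B i → possible child types {O, B} ✗
  i i → possible child types {O} ✗

I^A I^A, I^A I^B, I^A i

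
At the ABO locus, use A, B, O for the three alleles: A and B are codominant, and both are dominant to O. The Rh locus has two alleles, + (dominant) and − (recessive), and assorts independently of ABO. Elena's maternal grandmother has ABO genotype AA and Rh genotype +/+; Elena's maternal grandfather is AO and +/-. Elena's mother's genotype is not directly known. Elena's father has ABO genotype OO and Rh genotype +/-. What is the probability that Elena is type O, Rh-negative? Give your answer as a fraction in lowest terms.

1/32

Elena's mother's ABO genotype from AA × AO: 1/2 AA, 1/2 AO.
Crossing each possibility with the father OO and summing P(type O): 1/2·0 + 1/2·1/2 = 1/4.
Similarly for Rh via the mother's Rh distribution: P(Rh-) = 1/8.
Independent loci: 1/4 × 1/8 = 1/32.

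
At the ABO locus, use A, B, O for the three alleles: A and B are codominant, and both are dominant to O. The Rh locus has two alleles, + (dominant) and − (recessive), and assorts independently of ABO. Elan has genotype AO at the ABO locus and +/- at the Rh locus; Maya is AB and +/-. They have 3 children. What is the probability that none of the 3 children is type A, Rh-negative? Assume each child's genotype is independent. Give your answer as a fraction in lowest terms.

343/512

ABO cross AO × AB → 1/2 A, 1/4 B, 1/4 AB.
Rh cross +/- × +/- → 3/4 Rh+, 1/4 Rh-; so P(type A, Rh-negative) = 1/2 × 1/4 = 1/8 per child.
P(not type A, Rh-negative) = 7/8 for one child; (7/8)^3 = 343/512.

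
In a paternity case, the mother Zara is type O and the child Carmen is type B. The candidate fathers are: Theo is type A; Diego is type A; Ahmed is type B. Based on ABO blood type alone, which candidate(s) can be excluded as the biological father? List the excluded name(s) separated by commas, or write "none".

Theo, Diego

A candidate is excluded only if no genotype consistent with his phenotype could produce a type B child with a type O mother.
Theo (type A): no genotype consistent with that phenotype can produce a type-B child with a type-O mother.
Diego (type A): no genotype consistent with that phenotype can produce a type-B child with a type-O mother.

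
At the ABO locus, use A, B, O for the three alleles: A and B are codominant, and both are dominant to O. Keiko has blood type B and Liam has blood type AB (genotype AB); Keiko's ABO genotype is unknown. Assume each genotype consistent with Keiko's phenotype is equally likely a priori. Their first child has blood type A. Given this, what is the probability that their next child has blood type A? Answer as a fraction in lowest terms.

Possible genotypes: Keiko ∈ {BB, BO}; Liam ∈ {AB}.
Weight each parental genotype pair by prior × P(type-A child):
  BO × AB: posterior weight 1; P(next child type A) = 1/4.
Weighted sum = 1/4.

1/4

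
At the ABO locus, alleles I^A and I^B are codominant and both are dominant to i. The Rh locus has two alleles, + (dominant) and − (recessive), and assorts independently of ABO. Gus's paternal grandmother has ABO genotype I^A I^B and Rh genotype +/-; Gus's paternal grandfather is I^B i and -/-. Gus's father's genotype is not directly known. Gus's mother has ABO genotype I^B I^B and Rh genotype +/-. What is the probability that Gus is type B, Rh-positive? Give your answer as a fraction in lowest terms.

15/32

Gus's father's ABO genotype from I^A I^B × I^B i: 1/4 I^A I^B, 1/4 I^A i, 1/4 I^B I^B, 1/4 I^B i.
Crossing each possibility with the mother I^B I^B and summing P(type B): 1/4·1/2 + 1/4·1/2 + 1/4·1 + 1/4·1 = 3/4.
Similarly for Rh via the father's Rh distribution: P(Rh+) = 5/8.
Independent loci: 3/4 × 5/8 = 15/32.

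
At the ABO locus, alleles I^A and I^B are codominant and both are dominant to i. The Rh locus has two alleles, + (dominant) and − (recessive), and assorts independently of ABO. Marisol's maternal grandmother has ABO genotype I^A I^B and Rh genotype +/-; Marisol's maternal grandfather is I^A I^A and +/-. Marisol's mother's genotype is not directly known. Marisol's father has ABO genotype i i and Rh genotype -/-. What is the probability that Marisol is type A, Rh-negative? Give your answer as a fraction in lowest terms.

Marisol's mother's ABO genotype from I^A I^B × I^A I^A: 1/2 I^A I^A, 1/2 I^A I^B.
Crossing each possibility with the father i i and summing P(type A): 1/2·1 + 1/2·1/2 = 3/4.
Similarly for Rh via the mother's Rh distribution: P(Rh-) = 1/2.
Independent loci: 3/4 × 1/2 = 3/8.

3/8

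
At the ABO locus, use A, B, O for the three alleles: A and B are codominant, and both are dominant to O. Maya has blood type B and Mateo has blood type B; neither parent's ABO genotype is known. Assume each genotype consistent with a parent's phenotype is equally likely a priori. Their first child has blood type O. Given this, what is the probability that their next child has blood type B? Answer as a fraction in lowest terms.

3/4

Possible genotypes: Maya ∈ {BB, BO}; Mateo ∈ {BB, BO}.
Weight each parental genotype pair by prior × P(type-O child):
  BO × BO: posterior weight 1; P(next child type B) = 3/4.
Weighted sum = 3/4.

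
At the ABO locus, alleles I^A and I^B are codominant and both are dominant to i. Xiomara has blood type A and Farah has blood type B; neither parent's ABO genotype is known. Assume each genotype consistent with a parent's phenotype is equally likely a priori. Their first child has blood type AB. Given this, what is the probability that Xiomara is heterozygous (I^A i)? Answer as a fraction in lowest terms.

1/3

Possible genotypes: Xiomara ∈ {I^A I^A, I^A i}; Farah ∈ {I^B I^B, I^B i}.
Weight each parental genotype pair by prior × P(type-AB child):
  I^A I^A × I^B I^B: posterior weight 4/9.
  I^A I^A × I^B i: posterior weight 2/9.
  I^A i × I^B I^B: posterior weight 2/9.
  I^A i × I^B i: posterior weight 1/9.
Sum the posterior weight over pairs where Xiomara is I^A i: 1/3.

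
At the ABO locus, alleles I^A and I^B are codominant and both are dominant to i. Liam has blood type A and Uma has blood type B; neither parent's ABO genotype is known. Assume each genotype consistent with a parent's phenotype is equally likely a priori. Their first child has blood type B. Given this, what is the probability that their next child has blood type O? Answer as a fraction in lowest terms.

Possible genotypes: Liam ∈ {I^A I^A, I^A i}; Uma ∈ {I^B I^B, I^B i}.
Weight each parental genotype pair by prior × P(type-B child):
  I^A i × I^B I^B: posterior weight 2/3; P(next child type O) = 0.
  I^A i × I^B i: posterior weight 1/3; P(next child type O) = 1/4.
Weighted sum = 1/12.

1/12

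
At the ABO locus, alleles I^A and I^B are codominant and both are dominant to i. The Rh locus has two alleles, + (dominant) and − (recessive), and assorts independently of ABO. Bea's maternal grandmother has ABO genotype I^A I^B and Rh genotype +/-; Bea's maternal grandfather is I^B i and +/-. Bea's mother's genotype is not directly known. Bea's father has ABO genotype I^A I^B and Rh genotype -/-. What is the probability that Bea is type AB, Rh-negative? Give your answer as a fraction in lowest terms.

3/16

Bea's mother's ABO genotype from I^A I^B × I^B i: 1/4 I^A I^B, 1/4 I^A i, 1/4 I^B I^B, 1/4 I^B i.
Crossing each possibility with the father I^A I^B and summing P(type AB): 1/4·1/2 + 1/4·1/4 + 1/4·1/2 + 1/4·1/4 = 3/8.
Similarly for Rh via the mother's Rh distribution: P(Rh-) = 1/2.
Independent loci: 3/8 × 1/2 = 3/16.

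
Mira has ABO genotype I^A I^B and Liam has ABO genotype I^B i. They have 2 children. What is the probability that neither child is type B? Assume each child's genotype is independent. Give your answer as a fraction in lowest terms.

1/4

ABO cross I^A I^B × I^B i → 1/4 A, 1/2 B, 1/4 AB.
So P(type B) = 1/2 per child.
P(not type B) = 1/2 for one child; (1/2)^2 = 1/4.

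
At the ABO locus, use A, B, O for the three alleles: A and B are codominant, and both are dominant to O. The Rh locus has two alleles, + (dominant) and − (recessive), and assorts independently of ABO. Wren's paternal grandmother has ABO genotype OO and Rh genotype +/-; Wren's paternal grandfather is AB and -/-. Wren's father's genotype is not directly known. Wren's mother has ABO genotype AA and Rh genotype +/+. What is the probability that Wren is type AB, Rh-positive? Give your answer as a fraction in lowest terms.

Wren's father's ABO genotype from OO × AB: 1/2 AO, 1/2 BO.
Crossing each possibility with the mother AA and summing P(type AB): 1/2·0 + 1/2·1/2 = 1/4.
Similarly for Rh via the father's Rh distribution: P(Rh+) = 1.
Independent loci: 1/4 × 1 = 1/4.

1/4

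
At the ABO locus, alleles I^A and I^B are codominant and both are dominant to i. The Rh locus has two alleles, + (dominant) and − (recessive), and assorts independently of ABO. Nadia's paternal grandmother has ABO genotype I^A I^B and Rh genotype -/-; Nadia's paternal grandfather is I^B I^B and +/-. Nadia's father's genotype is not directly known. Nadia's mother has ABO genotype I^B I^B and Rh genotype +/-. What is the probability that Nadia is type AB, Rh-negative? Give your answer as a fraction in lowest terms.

Nadia's father's ABO genotype from I^A I^B × I^B I^B: 1/2 I^A I^B, 1/2 I^B I^B.
Crossing each possibility with the mother I^B I^B and summing P(type AB): 1/2·1/2 + 1/2·0 = 1/4.
Similarly for Rh via the father's Rh distribution: P(Rh-) = 3/8.
Independent loci: 1/4 × 3/8 = 3/32.

3/32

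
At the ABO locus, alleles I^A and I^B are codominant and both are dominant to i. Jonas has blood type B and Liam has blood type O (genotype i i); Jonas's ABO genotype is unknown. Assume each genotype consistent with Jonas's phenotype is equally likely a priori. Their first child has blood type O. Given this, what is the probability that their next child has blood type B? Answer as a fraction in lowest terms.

1/2

Possible genotypes: Jonas ∈ {I^B I^B, I^B i}; Liam ∈ {i i}.
Weight each parental genotype pair by prior × P(type-O child):
  I^B i × i i: posterior weight 1; P(next child type B) = 1/2.
Weighted sum = 1/2.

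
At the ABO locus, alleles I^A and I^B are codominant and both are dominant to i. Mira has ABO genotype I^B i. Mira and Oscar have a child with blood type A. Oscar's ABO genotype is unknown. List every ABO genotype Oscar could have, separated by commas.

I^A I^A, I^A I^B, I^A i

For each candidate genotype of Oscar, check whether crossing it with I^B i can produce every observed child phenotype.
  I^A I^A → possible child types {A, AB} ✓
  I^A I^B → possible child types {A, B, AB} ✓
  I^A i → possible child types {O, A, B, AB} ✓
  I^B I^B → possible child types {B} ✗
  I^B i → possible child types {O, B} ✗
  i i → possible child types {O, B} ✗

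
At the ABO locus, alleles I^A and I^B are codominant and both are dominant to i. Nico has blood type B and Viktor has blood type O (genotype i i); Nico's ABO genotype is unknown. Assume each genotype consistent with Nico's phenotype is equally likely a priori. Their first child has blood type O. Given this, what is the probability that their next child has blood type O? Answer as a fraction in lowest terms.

Possible genotypes: Nico ∈ {I^B I^B, I^B i}; Viktor ∈ {i i}.
Weight each parental genotype pair by prior × P(type-O child):
  I^B i × i i: posterior weight 1; P(next child type O) = 1/2.
Weighted sum = 1/2.

1/2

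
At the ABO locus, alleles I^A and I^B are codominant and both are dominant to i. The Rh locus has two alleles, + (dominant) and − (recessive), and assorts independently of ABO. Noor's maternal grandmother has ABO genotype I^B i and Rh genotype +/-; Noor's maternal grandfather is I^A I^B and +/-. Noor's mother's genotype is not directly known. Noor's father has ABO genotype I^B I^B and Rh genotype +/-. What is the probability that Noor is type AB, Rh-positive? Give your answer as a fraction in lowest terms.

Noor's mother's ABO genotype from I^B i × I^A I^B: 1/4 I^A I^B, 1/4 I^A i, 1/4 I^B I^B, 1/4 I^B i.
Crossing each possibility with the father I^B I^B and summing P(type AB): 1/4·1/2 + 1/4·1/2 + 1/4·0 + 1/4·0 = 1/4.
Similarly for Rh via the mother's Rh distribution: P(Rh+) = 3/4.
Independent loci: 1/4 × 3/4 = 3/16.

3/16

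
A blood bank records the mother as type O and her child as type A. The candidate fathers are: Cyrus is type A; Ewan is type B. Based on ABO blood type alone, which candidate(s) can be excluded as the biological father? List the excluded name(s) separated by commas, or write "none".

Ewan

A candidate is excluded only if no genotype consistent with his phenotype could produce a type A child with a type O mother.
Ewan (type B): no genotype consistent with that phenotype can produce a type-A child with a type-O mother.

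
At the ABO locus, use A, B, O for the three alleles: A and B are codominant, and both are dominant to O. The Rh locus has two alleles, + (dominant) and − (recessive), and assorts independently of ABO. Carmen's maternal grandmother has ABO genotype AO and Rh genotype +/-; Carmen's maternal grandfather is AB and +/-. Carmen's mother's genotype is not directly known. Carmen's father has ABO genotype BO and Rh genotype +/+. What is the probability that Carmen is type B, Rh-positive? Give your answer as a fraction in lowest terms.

3/8

Carmen's mother's ABO genotype from AO × AB: 1/4 AA, 1/4 AB, 1/4 AO, 1/4 BO.
Crossing each possibility with the father BO and summing P(type B): 1/4·0 + 1/4·1/2 + 1/4·1/4 + 1/4·3/4 = 3/8.
Similarly for Rh via the mother's Rh distribution: P(Rh+) = 1.
Independent loci: 3/8 × 1 = 3/8.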